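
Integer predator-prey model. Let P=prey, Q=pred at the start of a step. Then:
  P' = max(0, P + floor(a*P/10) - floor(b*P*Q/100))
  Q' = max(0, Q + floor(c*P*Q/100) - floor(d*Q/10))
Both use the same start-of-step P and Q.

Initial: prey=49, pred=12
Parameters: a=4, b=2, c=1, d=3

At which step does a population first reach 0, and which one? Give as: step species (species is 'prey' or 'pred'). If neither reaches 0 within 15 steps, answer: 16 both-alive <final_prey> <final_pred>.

Step 1: prey: 49+19-11=57; pred: 12+5-3=14
Step 2: prey: 57+22-15=64; pred: 14+7-4=17
Step 3: prey: 64+25-21=68; pred: 17+10-5=22
Step 4: prey: 68+27-29=66; pred: 22+14-6=30
Step 5: prey: 66+26-39=53; pred: 30+19-9=40
Step 6: prey: 53+21-42=32; pred: 40+21-12=49
Step 7: prey: 32+12-31=13; pred: 49+15-14=50
Step 8: prey: 13+5-13=5; pred: 50+6-15=41
Step 9: prey: 5+2-4=3; pred: 41+2-12=31
Step 10: prey: 3+1-1=3; pred: 31+0-9=22
Step 11: prey: 3+1-1=3; pred: 22+0-6=16
Step 12: prey: 3+1-0=4; pred: 16+0-4=12
Step 13: prey: 4+1-0=5; pred: 12+0-3=9
Step 14: prey: 5+2-0=7; pred: 9+0-2=7
Step 15: prey: 7+2-0=9; pred: 7+0-2=5
No extinction within 15 steps

Answer: 16 both-alive 9 5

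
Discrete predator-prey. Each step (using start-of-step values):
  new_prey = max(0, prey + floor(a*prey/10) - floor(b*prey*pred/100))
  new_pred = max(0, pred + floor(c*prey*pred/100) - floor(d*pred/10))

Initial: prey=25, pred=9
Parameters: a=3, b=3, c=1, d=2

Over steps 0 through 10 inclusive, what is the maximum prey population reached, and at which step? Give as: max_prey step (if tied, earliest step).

Answer: 26 1

Derivation:
Step 1: prey: 25+7-6=26; pred: 9+2-1=10
Step 2: prey: 26+7-7=26; pred: 10+2-2=10
Step 3: prey: 26+7-7=26; pred: 10+2-2=10
Step 4: prey: 26+7-7=26; pred: 10+2-2=10
Step 5: prey: 26+7-7=26; pred: 10+2-2=10
Step 6: prey: 26+7-7=26; pred: 10+2-2=10
Step 7: prey: 26+7-7=26; pred: 10+2-2=10
Step 8: prey: 26+7-7=26; pred: 10+2-2=10
Step 9: prey: 26+7-7=26; pred: 10+2-2=10
Step 10: prey: 26+7-7=26; pred: 10+2-2=10
Max prey = 26 at step 1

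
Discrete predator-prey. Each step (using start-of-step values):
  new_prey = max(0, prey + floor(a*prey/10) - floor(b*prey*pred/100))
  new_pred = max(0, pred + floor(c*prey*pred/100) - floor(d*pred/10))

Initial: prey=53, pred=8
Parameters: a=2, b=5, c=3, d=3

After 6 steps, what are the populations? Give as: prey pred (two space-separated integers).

Step 1: prey: 53+10-21=42; pred: 8+12-2=18
Step 2: prey: 42+8-37=13; pred: 18+22-5=35
Step 3: prey: 13+2-22=0; pred: 35+13-10=38
Step 4: prey: 0+0-0=0; pred: 38+0-11=27
Step 5: prey: 0+0-0=0; pred: 27+0-8=19
Step 6: prey: 0+0-0=0; pred: 19+0-5=14

Answer: 0 14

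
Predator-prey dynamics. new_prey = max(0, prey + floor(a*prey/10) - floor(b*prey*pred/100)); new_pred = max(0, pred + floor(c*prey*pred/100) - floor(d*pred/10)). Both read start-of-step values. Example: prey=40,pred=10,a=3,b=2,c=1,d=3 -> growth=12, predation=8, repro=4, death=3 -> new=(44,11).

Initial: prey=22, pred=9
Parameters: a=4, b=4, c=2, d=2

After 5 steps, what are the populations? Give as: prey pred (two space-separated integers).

Answer: 8 22

Derivation:
Step 1: prey: 22+8-7=23; pred: 9+3-1=11
Step 2: prey: 23+9-10=22; pred: 11+5-2=14
Step 3: prey: 22+8-12=18; pred: 14+6-2=18
Step 4: prey: 18+7-12=13; pred: 18+6-3=21
Step 5: prey: 13+5-10=8; pred: 21+5-4=22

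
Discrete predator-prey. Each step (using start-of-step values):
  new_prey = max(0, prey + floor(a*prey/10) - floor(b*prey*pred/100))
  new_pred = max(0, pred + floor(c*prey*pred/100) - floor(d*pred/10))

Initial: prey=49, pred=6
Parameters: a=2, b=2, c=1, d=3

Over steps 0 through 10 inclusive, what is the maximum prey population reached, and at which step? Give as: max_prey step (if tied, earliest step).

Step 1: prey: 49+9-5=53; pred: 6+2-1=7
Step 2: prey: 53+10-7=56; pred: 7+3-2=8
Step 3: prey: 56+11-8=59; pred: 8+4-2=10
Step 4: prey: 59+11-11=59; pred: 10+5-3=12
Step 5: prey: 59+11-14=56; pred: 12+7-3=16
Step 6: prey: 56+11-17=50; pred: 16+8-4=20
Step 7: prey: 50+10-20=40; pred: 20+10-6=24
Step 8: prey: 40+8-19=29; pred: 24+9-7=26
Step 9: prey: 29+5-15=19; pred: 26+7-7=26
Step 10: prey: 19+3-9=13; pred: 26+4-7=23
Max prey = 59 at step 3

Answer: 59 3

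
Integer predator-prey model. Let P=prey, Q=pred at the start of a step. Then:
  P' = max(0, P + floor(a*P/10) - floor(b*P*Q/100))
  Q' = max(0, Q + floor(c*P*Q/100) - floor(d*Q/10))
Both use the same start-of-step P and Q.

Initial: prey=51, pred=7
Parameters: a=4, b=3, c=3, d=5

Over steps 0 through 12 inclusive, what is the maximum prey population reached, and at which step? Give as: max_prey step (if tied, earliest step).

Answer: 61 1

Derivation:
Step 1: prey: 51+20-10=61; pred: 7+10-3=14
Step 2: prey: 61+24-25=60; pred: 14+25-7=32
Step 3: prey: 60+24-57=27; pred: 32+57-16=73
Step 4: prey: 27+10-59=0; pred: 73+59-36=96
Step 5: prey: 0+0-0=0; pred: 96+0-48=48
Step 6: prey: 0+0-0=0; pred: 48+0-24=24
Step 7: prey: 0+0-0=0; pred: 24+0-12=12
Step 8: prey: 0+0-0=0; pred: 12+0-6=6
Step 9: prey: 0+0-0=0; pred: 6+0-3=3
Step 10: prey: 0+0-0=0; pred: 3+0-1=2
Step 11: prey: 0+0-0=0; pred: 2+0-1=1
Step 12: prey: 0+0-0=0; pred: 1+0-0=1
Max prey = 61 at step 1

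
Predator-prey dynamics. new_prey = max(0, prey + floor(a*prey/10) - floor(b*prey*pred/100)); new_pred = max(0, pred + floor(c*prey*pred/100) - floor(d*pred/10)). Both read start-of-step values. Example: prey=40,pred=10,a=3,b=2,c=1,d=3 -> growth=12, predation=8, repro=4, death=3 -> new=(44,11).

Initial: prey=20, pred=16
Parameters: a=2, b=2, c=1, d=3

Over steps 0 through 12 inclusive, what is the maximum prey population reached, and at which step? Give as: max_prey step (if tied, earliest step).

Step 1: prey: 20+4-6=18; pred: 16+3-4=15
Step 2: prey: 18+3-5=16; pred: 15+2-4=13
Step 3: prey: 16+3-4=15; pred: 13+2-3=12
Step 4: prey: 15+3-3=15; pred: 12+1-3=10
Step 5: prey: 15+3-3=15; pred: 10+1-3=8
Step 6: prey: 15+3-2=16; pred: 8+1-2=7
Step 7: prey: 16+3-2=17; pred: 7+1-2=6
Step 8: prey: 17+3-2=18; pred: 6+1-1=6
Step 9: prey: 18+3-2=19; pred: 6+1-1=6
Step 10: prey: 19+3-2=20; pred: 6+1-1=6
Step 11: prey: 20+4-2=22; pred: 6+1-1=6
Step 12: prey: 22+4-2=24; pred: 6+1-1=6
Max prey = 24 at step 12

Answer: 24 12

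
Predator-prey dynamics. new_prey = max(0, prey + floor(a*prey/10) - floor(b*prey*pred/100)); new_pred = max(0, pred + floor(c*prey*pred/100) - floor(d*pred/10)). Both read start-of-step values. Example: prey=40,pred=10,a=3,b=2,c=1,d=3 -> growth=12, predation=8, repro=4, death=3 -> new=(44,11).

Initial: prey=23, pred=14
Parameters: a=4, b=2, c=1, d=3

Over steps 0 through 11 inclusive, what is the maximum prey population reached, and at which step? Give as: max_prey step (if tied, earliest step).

Answer: 53 7

Derivation:
Step 1: prey: 23+9-6=26; pred: 14+3-4=13
Step 2: prey: 26+10-6=30; pred: 13+3-3=13
Step 3: prey: 30+12-7=35; pred: 13+3-3=13
Step 4: prey: 35+14-9=40; pred: 13+4-3=14
Step 5: prey: 40+16-11=45; pred: 14+5-4=15
Step 6: prey: 45+18-13=50; pred: 15+6-4=17
Step 7: prey: 50+20-17=53; pred: 17+8-5=20
Step 8: prey: 53+21-21=53; pred: 20+10-6=24
Step 9: prey: 53+21-25=49; pred: 24+12-7=29
Step 10: prey: 49+19-28=40; pred: 29+14-8=35
Step 11: prey: 40+16-28=28; pred: 35+14-10=39
Max prey = 53 at step 7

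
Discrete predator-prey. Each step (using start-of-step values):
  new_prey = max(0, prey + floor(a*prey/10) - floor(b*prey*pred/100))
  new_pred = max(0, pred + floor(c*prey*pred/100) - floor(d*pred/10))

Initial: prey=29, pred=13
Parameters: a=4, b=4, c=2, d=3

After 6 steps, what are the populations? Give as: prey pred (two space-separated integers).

Answer: 3 13

Derivation:
Step 1: prey: 29+11-15=25; pred: 13+7-3=17
Step 2: prey: 25+10-17=18; pred: 17+8-5=20
Step 3: prey: 18+7-14=11; pred: 20+7-6=21
Step 4: prey: 11+4-9=6; pred: 21+4-6=19
Step 5: prey: 6+2-4=4; pred: 19+2-5=16
Step 6: prey: 4+1-2=3; pred: 16+1-4=13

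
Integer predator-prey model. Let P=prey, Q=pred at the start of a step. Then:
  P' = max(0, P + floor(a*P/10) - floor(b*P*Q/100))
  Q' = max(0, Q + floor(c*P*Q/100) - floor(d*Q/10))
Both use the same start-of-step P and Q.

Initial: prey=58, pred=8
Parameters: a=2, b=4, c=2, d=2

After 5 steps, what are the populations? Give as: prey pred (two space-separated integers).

Answer: 0 26

Derivation:
Step 1: prey: 58+11-18=51; pred: 8+9-1=16
Step 2: prey: 51+10-32=29; pred: 16+16-3=29
Step 3: prey: 29+5-33=1; pred: 29+16-5=40
Step 4: prey: 1+0-1=0; pred: 40+0-8=32
Step 5: prey: 0+0-0=0; pred: 32+0-6=26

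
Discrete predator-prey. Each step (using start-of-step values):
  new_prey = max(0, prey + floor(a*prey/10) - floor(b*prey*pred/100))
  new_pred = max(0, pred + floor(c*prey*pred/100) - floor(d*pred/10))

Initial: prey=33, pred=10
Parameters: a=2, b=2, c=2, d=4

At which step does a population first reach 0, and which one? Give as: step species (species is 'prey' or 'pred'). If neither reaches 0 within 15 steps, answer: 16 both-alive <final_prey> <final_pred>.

Step 1: prey: 33+6-6=33; pred: 10+6-4=12
Step 2: prey: 33+6-7=32; pred: 12+7-4=15
Step 3: prey: 32+6-9=29; pred: 15+9-6=18
Step 4: prey: 29+5-10=24; pred: 18+10-7=21
Step 5: prey: 24+4-10=18; pred: 21+10-8=23
Step 6: prey: 18+3-8=13; pred: 23+8-9=22
Step 7: prey: 13+2-5=10; pred: 22+5-8=19
Step 8: prey: 10+2-3=9; pred: 19+3-7=15
Step 9: prey: 9+1-2=8; pred: 15+2-6=11
Step 10: prey: 8+1-1=8; pred: 11+1-4=8
Step 11: prey: 8+1-1=8; pred: 8+1-3=6
Step 12: prey: 8+1-0=9; pred: 6+0-2=4
Step 13: prey: 9+1-0=10; pred: 4+0-1=3
Step 14: prey: 10+2-0=12; pred: 3+0-1=2
Step 15: prey: 12+2-0=14; pred: 2+0-0=2
No extinction within 15 steps

Answer: 16 both-alive 14 2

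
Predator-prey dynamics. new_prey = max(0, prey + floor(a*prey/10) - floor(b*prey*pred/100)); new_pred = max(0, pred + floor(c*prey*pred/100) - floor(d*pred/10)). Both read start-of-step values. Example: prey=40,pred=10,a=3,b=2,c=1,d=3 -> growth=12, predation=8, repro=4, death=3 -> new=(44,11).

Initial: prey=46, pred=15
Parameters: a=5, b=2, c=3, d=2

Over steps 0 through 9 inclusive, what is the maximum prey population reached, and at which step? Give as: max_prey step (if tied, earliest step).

Answer: 56 1

Derivation:
Step 1: prey: 46+23-13=56; pred: 15+20-3=32
Step 2: prey: 56+28-35=49; pred: 32+53-6=79
Step 3: prey: 49+24-77=0; pred: 79+116-15=180
Step 4: prey: 0+0-0=0; pred: 180+0-36=144
Step 5: prey: 0+0-0=0; pred: 144+0-28=116
Step 6: prey: 0+0-0=0; pred: 116+0-23=93
Step 7: prey: 0+0-0=0; pred: 93+0-18=75
Step 8: prey: 0+0-0=0; pred: 75+0-15=60
Step 9: prey: 0+0-0=0; pred: 60+0-12=48
Max prey = 56 at step 1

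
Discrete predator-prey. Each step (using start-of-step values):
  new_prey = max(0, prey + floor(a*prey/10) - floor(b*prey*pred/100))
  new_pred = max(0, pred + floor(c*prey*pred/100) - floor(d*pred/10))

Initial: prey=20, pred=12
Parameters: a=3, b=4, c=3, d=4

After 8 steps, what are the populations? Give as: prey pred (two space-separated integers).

Answer: 5 3

Derivation:
Step 1: prey: 20+6-9=17; pred: 12+7-4=15
Step 2: prey: 17+5-10=12; pred: 15+7-6=16
Step 3: prey: 12+3-7=8; pred: 16+5-6=15
Step 4: prey: 8+2-4=6; pred: 15+3-6=12
Step 5: prey: 6+1-2=5; pred: 12+2-4=10
Step 6: prey: 5+1-2=4; pred: 10+1-4=7
Step 7: prey: 4+1-1=4; pred: 7+0-2=5
Step 8: prey: 4+1-0=5; pred: 5+0-2=3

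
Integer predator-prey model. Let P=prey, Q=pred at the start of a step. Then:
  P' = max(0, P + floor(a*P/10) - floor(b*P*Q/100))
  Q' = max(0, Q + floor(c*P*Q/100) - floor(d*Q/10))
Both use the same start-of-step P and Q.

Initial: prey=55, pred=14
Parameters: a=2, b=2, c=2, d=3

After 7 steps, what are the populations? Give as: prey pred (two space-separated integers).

Answer: 0 21

Derivation:
Step 1: prey: 55+11-15=51; pred: 14+15-4=25
Step 2: prey: 51+10-25=36; pred: 25+25-7=43
Step 3: prey: 36+7-30=13; pred: 43+30-12=61
Step 4: prey: 13+2-15=0; pred: 61+15-18=58
Step 5: prey: 0+0-0=0; pred: 58+0-17=41
Step 6: prey: 0+0-0=0; pred: 41+0-12=29
Step 7: prey: 0+0-0=0; pred: 29+0-8=21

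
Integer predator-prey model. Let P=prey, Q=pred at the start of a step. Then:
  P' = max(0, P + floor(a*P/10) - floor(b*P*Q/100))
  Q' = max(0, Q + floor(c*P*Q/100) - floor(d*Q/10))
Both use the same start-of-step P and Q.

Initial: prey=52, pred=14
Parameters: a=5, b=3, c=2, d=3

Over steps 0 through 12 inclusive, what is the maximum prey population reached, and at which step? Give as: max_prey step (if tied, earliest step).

Answer: 57 1

Derivation:
Step 1: prey: 52+26-21=57; pred: 14+14-4=24
Step 2: prey: 57+28-41=44; pred: 24+27-7=44
Step 3: prey: 44+22-58=8; pred: 44+38-13=69
Step 4: prey: 8+4-16=0; pred: 69+11-20=60
Step 5: prey: 0+0-0=0; pred: 60+0-18=42
Step 6: prey: 0+0-0=0; pred: 42+0-12=30
Step 7: prey: 0+0-0=0; pred: 30+0-9=21
Step 8: prey: 0+0-0=0; pred: 21+0-6=15
Step 9: prey: 0+0-0=0; pred: 15+0-4=11
Step 10: prey: 0+0-0=0; pred: 11+0-3=8
Step 11: prey: 0+0-0=0; pred: 8+0-2=6
Step 12: prey: 0+0-0=0; pred: 6+0-1=5
Max prey = 57 at step 1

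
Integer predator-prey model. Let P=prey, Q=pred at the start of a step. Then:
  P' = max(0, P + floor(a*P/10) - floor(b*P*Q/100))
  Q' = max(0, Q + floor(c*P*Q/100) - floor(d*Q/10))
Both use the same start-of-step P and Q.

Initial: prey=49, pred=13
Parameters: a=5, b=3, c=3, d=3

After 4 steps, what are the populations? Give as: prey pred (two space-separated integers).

Answer: 0 82

Derivation:
Step 1: prey: 49+24-19=54; pred: 13+19-3=29
Step 2: prey: 54+27-46=35; pred: 29+46-8=67
Step 3: prey: 35+17-70=0; pred: 67+70-20=117
Step 4: prey: 0+0-0=0; pred: 117+0-35=82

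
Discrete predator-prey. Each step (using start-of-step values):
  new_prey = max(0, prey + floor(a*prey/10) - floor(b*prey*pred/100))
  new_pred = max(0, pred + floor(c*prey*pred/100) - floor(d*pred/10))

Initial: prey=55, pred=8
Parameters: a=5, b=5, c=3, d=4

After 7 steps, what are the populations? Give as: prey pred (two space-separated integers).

Step 1: prey: 55+27-22=60; pred: 8+13-3=18
Step 2: prey: 60+30-54=36; pred: 18+32-7=43
Step 3: prey: 36+18-77=0; pred: 43+46-17=72
Step 4: prey: 0+0-0=0; pred: 72+0-28=44
Step 5: prey: 0+0-0=0; pred: 44+0-17=27
Step 6: prey: 0+0-0=0; pred: 27+0-10=17
Step 7: prey: 0+0-0=0; pred: 17+0-6=11

Answer: 0 11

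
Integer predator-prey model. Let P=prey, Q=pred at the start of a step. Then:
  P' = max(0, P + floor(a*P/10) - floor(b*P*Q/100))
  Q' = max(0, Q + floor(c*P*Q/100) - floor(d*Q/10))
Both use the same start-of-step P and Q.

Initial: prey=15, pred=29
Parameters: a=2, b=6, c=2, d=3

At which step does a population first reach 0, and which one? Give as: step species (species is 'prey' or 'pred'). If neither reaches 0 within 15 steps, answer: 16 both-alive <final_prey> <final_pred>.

Answer: 1 prey

Derivation:
Step 1: prey: 15+3-26=0; pred: 29+8-8=29
First extinction: prey at step 1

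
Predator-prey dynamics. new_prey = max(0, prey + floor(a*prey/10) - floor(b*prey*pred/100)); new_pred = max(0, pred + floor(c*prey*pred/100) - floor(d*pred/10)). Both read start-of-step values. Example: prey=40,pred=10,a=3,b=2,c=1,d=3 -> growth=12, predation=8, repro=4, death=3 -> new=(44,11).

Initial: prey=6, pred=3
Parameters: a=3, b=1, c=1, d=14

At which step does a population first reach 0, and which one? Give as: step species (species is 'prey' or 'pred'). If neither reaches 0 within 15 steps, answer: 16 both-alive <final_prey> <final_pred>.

Answer: 1 pred

Derivation:
Step 1: prey: 6+1-0=7; pred: 3+0-4=0
First extinction: pred at step 1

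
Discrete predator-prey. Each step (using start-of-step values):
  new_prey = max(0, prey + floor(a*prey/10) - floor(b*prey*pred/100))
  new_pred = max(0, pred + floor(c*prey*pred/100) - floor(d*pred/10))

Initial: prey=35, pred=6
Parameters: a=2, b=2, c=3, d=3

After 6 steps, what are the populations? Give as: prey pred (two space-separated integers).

Step 1: prey: 35+7-4=38; pred: 6+6-1=11
Step 2: prey: 38+7-8=37; pred: 11+12-3=20
Step 3: prey: 37+7-14=30; pred: 20+22-6=36
Step 4: prey: 30+6-21=15; pred: 36+32-10=58
Step 5: prey: 15+3-17=1; pred: 58+26-17=67
Step 6: prey: 1+0-1=0; pred: 67+2-20=49

Answer: 0 49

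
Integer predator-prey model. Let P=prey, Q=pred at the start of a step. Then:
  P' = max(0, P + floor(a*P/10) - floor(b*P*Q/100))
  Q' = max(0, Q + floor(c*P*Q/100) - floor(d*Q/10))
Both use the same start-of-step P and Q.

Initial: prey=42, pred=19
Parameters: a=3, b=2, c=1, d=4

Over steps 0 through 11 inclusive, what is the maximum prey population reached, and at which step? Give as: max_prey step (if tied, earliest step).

Answer: 47 11

Derivation:
Step 1: prey: 42+12-15=39; pred: 19+7-7=19
Step 2: prey: 39+11-14=36; pred: 19+7-7=19
Step 3: prey: 36+10-13=33; pred: 19+6-7=18
Step 4: prey: 33+9-11=31; pred: 18+5-7=16
Step 5: prey: 31+9-9=31; pred: 16+4-6=14
Step 6: prey: 31+9-8=32; pred: 14+4-5=13
Step 7: prey: 32+9-8=33; pred: 13+4-5=12
Step 8: prey: 33+9-7=35; pred: 12+3-4=11
Step 9: prey: 35+10-7=38; pred: 11+3-4=10
Step 10: prey: 38+11-7=42; pred: 10+3-4=9
Step 11: prey: 42+12-7=47; pred: 9+3-3=9
Max prey = 47 at step 11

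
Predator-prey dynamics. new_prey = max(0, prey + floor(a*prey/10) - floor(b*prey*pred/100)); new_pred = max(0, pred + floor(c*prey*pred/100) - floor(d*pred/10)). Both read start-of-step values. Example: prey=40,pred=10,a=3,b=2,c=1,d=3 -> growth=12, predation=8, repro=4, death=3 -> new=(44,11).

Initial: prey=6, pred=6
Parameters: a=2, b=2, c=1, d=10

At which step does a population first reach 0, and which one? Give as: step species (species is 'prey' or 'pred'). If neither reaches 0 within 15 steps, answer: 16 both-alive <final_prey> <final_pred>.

Step 1: prey: 6+1-0=7; pred: 6+0-6=0
First extinction: pred at step 1

Answer: 1 pred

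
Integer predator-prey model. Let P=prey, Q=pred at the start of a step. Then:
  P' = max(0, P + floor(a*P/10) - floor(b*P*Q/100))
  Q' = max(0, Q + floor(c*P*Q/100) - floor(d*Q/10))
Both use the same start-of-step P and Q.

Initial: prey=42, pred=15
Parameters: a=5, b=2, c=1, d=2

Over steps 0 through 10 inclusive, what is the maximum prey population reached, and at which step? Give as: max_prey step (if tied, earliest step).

Answer: 60 3

Derivation:
Step 1: prey: 42+21-12=51; pred: 15+6-3=18
Step 2: prey: 51+25-18=58; pred: 18+9-3=24
Step 3: prey: 58+29-27=60; pred: 24+13-4=33
Step 4: prey: 60+30-39=51; pred: 33+19-6=46
Step 5: prey: 51+25-46=30; pred: 46+23-9=60
Step 6: prey: 30+15-36=9; pred: 60+18-12=66
Step 7: prey: 9+4-11=2; pred: 66+5-13=58
Step 8: prey: 2+1-2=1; pred: 58+1-11=48
Step 9: prey: 1+0-0=1; pred: 48+0-9=39
Step 10: prey: 1+0-0=1; pred: 39+0-7=32
Max prey = 60 at step 3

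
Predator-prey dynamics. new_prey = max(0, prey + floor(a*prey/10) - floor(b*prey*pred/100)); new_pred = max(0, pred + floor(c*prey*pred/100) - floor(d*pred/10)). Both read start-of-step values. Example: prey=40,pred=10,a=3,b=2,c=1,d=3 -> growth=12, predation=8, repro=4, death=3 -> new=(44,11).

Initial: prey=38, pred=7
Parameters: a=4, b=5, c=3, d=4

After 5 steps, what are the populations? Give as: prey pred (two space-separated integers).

Step 1: prey: 38+15-13=40; pred: 7+7-2=12
Step 2: prey: 40+16-24=32; pred: 12+14-4=22
Step 3: prey: 32+12-35=9; pred: 22+21-8=35
Step 4: prey: 9+3-15=0; pred: 35+9-14=30
Step 5: prey: 0+0-0=0; pred: 30+0-12=18

Answer: 0 18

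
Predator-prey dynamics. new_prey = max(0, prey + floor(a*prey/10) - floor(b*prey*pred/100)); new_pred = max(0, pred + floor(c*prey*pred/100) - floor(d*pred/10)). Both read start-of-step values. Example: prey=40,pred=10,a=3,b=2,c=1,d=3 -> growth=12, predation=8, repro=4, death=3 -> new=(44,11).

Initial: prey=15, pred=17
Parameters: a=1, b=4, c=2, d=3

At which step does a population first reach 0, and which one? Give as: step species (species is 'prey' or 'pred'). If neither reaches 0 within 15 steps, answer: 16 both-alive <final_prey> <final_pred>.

Answer: 16 both-alive 1 3

Derivation:
Step 1: prey: 15+1-10=6; pred: 17+5-5=17
Step 2: prey: 6+0-4=2; pred: 17+2-5=14
Step 3: prey: 2+0-1=1; pred: 14+0-4=10
Step 4: prey: 1+0-0=1; pred: 10+0-3=7
Step 5: prey: 1+0-0=1; pred: 7+0-2=5
Step 6: prey: 1+0-0=1; pred: 5+0-1=4
Step 7: prey: 1+0-0=1; pred: 4+0-1=3
Step 8: prey: 1+0-0=1; pred: 3+0-0=3
Steps 9-15: state stable at prey=1, pred=3 (no change)
No extinction within 15 steps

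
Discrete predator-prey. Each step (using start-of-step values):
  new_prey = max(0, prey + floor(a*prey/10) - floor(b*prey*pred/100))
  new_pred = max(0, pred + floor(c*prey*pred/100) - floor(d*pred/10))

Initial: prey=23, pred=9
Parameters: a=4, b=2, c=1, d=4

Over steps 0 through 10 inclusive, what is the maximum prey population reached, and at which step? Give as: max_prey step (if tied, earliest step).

Answer: 104 8

Derivation:
Step 1: prey: 23+9-4=28; pred: 9+2-3=8
Step 2: prey: 28+11-4=35; pred: 8+2-3=7
Step 3: prey: 35+14-4=45; pred: 7+2-2=7
Step 4: prey: 45+18-6=57; pred: 7+3-2=8
Step 5: prey: 57+22-9=70; pred: 8+4-3=9
Step 6: prey: 70+28-12=86; pred: 9+6-3=12
Step 7: prey: 86+34-20=100; pred: 12+10-4=18
Step 8: prey: 100+40-36=104; pred: 18+18-7=29
Step 9: prey: 104+41-60=85; pred: 29+30-11=48
Step 10: prey: 85+34-81=38; pred: 48+40-19=69
Max prey = 104 at step 8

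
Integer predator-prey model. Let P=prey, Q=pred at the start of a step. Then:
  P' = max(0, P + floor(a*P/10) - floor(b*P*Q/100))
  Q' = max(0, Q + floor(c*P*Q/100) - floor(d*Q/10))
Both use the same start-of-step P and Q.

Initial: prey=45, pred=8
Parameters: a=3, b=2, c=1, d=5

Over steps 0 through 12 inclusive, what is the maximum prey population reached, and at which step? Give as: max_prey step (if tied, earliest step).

Step 1: prey: 45+13-7=51; pred: 8+3-4=7
Step 2: prey: 51+15-7=59; pred: 7+3-3=7
Step 3: prey: 59+17-8=68; pred: 7+4-3=8
Step 4: prey: 68+20-10=78; pred: 8+5-4=9
Step 5: prey: 78+23-14=87; pred: 9+7-4=12
Step 6: prey: 87+26-20=93; pred: 12+10-6=16
Step 7: prey: 93+27-29=91; pred: 16+14-8=22
Step 8: prey: 91+27-40=78; pred: 22+20-11=31
Step 9: prey: 78+23-48=53; pred: 31+24-15=40
Step 10: prey: 53+15-42=26; pred: 40+21-20=41
Step 11: prey: 26+7-21=12; pred: 41+10-20=31
Step 12: prey: 12+3-7=8; pred: 31+3-15=19
Max prey = 93 at step 6

Answer: 93 6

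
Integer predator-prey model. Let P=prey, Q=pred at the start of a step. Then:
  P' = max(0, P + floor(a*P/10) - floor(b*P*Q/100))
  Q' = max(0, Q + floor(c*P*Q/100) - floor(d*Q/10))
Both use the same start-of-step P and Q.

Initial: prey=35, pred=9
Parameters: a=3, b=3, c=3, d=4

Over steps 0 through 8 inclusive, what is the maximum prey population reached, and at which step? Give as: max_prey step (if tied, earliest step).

Step 1: prey: 35+10-9=36; pred: 9+9-3=15
Step 2: prey: 36+10-16=30; pred: 15+16-6=25
Step 3: prey: 30+9-22=17; pred: 25+22-10=37
Step 4: prey: 17+5-18=4; pred: 37+18-14=41
Step 5: prey: 4+1-4=1; pred: 41+4-16=29
Step 6: prey: 1+0-0=1; pred: 29+0-11=18
Step 7: prey: 1+0-0=1; pred: 18+0-7=11
Step 8: prey: 1+0-0=1; pred: 11+0-4=7
Max prey = 36 at step 1

Answer: 36 1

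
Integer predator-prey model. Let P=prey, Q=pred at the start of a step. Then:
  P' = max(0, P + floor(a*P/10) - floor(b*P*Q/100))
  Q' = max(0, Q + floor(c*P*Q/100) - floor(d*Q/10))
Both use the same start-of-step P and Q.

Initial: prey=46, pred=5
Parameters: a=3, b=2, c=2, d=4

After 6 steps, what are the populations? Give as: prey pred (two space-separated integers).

Answer: 0 82

Derivation:
Step 1: prey: 46+13-4=55; pred: 5+4-2=7
Step 2: prey: 55+16-7=64; pred: 7+7-2=12
Step 3: prey: 64+19-15=68; pred: 12+15-4=23
Step 4: prey: 68+20-31=57; pred: 23+31-9=45
Step 5: prey: 57+17-51=23; pred: 45+51-18=78
Step 6: prey: 23+6-35=0; pred: 78+35-31=82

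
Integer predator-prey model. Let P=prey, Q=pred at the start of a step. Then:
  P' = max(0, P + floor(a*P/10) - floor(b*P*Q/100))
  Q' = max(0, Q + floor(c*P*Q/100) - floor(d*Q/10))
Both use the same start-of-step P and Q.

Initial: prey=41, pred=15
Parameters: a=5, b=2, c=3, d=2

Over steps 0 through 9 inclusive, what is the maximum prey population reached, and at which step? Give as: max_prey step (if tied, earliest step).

Step 1: prey: 41+20-12=49; pred: 15+18-3=30
Step 2: prey: 49+24-29=44; pred: 30+44-6=68
Step 3: prey: 44+22-59=7; pred: 68+89-13=144
Step 4: prey: 7+3-20=0; pred: 144+30-28=146
Step 5: prey: 0+0-0=0; pred: 146+0-29=117
Step 6: prey: 0+0-0=0; pred: 117+0-23=94
Step 7: prey: 0+0-0=0; pred: 94+0-18=76
Step 8: prey: 0+0-0=0; pred: 76+0-15=61
Step 9: prey: 0+0-0=0; pred: 61+0-12=49
Max prey = 49 at step 1

Answer: 49 1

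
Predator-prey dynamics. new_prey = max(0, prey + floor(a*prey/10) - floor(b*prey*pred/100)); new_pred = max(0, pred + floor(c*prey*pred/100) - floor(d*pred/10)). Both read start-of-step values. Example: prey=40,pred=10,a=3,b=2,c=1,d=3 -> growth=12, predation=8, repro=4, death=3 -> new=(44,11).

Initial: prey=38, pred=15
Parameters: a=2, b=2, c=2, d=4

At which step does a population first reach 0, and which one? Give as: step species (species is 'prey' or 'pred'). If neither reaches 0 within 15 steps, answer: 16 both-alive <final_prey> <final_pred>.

Answer: 16 both-alive 14 2

Derivation:
Step 1: prey: 38+7-11=34; pred: 15+11-6=20
Step 2: prey: 34+6-13=27; pred: 20+13-8=25
Step 3: prey: 27+5-13=19; pred: 25+13-10=28
Step 4: prey: 19+3-10=12; pred: 28+10-11=27
Step 5: prey: 12+2-6=8; pred: 27+6-10=23
Step 6: prey: 8+1-3=6; pred: 23+3-9=17
Step 7: prey: 6+1-2=5; pred: 17+2-6=13
Step 8: prey: 5+1-1=5; pred: 13+1-5=9
Step 9: prey: 5+1-0=6; pred: 9+0-3=6
Step 10: prey: 6+1-0=7; pred: 6+0-2=4
Step 11: prey: 7+1-0=8; pred: 4+0-1=3
Step 12: prey: 8+1-0=9; pred: 3+0-1=2
Step 13: prey: 9+1-0=10; pred: 2+0-0=2
Step 14: prey: 10+2-0=12; pred: 2+0-0=2
Step 15: prey: 12+2-0=14; pred: 2+0-0=2
No extinction within 15 steps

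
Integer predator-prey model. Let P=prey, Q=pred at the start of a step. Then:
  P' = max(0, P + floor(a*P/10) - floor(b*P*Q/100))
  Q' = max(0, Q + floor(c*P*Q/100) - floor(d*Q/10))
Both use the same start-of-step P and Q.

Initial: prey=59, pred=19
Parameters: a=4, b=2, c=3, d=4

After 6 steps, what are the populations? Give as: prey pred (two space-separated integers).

Step 1: prey: 59+23-22=60; pred: 19+33-7=45
Step 2: prey: 60+24-54=30; pred: 45+81-18=108
Step 3: prey: 30+12-64=0; pred: 108+97-43=162
Step 4: prey: 0+0-0=0; pred: 162+0-64=98
Step 5: prey: 0+0-0=0; pred: 98+0-39=59
Step 6: prey: 0+0-0=0; pred: 59+0-23=36

Answer: 0 36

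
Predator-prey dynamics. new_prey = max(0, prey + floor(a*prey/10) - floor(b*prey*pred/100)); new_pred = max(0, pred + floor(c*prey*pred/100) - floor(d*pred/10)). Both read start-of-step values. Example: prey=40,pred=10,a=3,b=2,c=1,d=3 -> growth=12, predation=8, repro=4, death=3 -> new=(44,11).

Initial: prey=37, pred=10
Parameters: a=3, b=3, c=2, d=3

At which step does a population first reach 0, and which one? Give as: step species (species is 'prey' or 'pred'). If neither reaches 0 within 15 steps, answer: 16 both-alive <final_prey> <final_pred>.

Answer: 16 both-alive 1 3

Derivation:
Step 1: prey: 37+11-11=37; pred: 10+7-3=14
Step 2: prey: 37+11-15=33; pred: 14+10-4=20
Step 3: prey: 33+9-19=23; pred: 20+13-6=27
Step 4: prey: 23+6-18=11; pred: 27+12-8=31
Step 5: prey: 11+3-10=4; pred: 31+6-9=28
Step 6: prey: 4+1-3=2; pred: 28+2-8=22
Step 7: prey: 2+0-1=1; pred: 22+0-6=16
Step 8: prey: 1+0-0=1; pred: 16+0-4=12
Step 9: prey: 1+0-0=1; pred: 12+0-3=9
Step 10: prey: 1+0-0=1; pred: 9+0-2=7
Step 11: prey: 1+0-0=1; pred: 7+0-2=5
Step 12: prey: 1+0-0=1; pred: 5+0-1=4
Step 13: prey: 1+0-0=1; pred: 4+0-1=3
Step 14: prey: 1+0-0=1; pred: 3+0-0=3
Steps 15-15: state stable at prey=1, pred=3 (no change)
No extinction within 15 steps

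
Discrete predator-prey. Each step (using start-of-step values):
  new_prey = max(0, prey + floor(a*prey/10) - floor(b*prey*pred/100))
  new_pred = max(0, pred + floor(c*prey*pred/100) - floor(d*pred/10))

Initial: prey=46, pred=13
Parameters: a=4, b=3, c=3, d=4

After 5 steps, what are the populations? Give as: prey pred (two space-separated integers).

Step 1: prey: 46+18-17=47; pred: 13+17-5=25
Step 2: prey: 47+18-35=30; pred: 25+35-10=50
Step 3: prey: 30+12-45=0; pred: 50+45-20=75
Step 4: prey: 0+0-0=0; pred: 75+0-30=45
Step 5: prey: 0+0-0=0; pred: 45+0-18=27

Answer: 0 27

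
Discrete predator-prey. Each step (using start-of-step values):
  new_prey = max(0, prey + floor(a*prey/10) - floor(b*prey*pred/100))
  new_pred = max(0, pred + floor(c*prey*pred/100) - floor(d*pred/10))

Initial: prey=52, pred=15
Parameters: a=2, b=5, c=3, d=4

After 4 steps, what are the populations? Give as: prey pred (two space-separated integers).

Step 1: prey: 52+10-39=23; pred: 15+23-6=32
Step 2: prey: 23+4-36=0; pred: 32+22-12=42
Step 3: prey: 0+0-0=0; pred: 42+0-16=26
Step 4: prey: 0+0-0=0; pred: 26+0-10=16

Answer: 0 16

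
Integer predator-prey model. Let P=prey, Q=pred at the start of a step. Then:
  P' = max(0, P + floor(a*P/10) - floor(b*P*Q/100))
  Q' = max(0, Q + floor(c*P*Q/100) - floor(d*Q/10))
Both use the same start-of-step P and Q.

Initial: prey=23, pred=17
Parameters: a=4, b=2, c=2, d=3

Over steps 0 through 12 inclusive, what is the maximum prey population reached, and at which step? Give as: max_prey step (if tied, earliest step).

Answer: 26 2

Derivation:
Step 1: prey: 23+9-7=25; pred: 17+7-5=19
Step 2: prey: 25+10-9=26; pred: 19+9-5=23
Step 3: prey: 26+10-11=25; pred: 23+11-6=28
Step 4: prey: 25+10-14=21; pred: 28+14-8=34
Step 5: prey: 21+8-14=15; pred: 34+14-10=38
Step 6: prey: 15+6-11=10; pred: 38+11-11=38
Step 7: prey: 10+4-7=7; pred: 38+7-11=34
Step 8: prey: 7+2-4=5; pred: 34+4-10=28
Step 9: prey: 5+2-2=5; pred: 28+2-8=22
Step 10: prey: 5+2-2=5; pred: 22+2-6=18
Step 11: prey: 5+2-1=6; pred: 18+1-5=14
Step 12: prey: 6+2-1=7; pred: 14+1-4=11
Max prey = 26 at step 2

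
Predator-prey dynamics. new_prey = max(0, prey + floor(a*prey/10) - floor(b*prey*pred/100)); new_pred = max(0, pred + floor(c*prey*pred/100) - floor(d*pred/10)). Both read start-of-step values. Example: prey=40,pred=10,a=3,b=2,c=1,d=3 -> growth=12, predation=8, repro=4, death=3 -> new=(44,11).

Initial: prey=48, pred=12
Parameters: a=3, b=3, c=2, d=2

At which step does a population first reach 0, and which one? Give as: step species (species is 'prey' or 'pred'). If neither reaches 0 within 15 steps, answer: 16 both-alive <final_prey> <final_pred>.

Step 1: prey: 48+14-17=45; pred: 12+11-2=21
Step 2: prey: 45+13-28=30; pred: 21+18-4=35
Step 3: prey: 30+9-31=8; pred: 35+21-7=49
Step 4: prey: 8+2-11=0; pred: 49+7-9=47
First extinction: prey at step 4

Answer: 4 prey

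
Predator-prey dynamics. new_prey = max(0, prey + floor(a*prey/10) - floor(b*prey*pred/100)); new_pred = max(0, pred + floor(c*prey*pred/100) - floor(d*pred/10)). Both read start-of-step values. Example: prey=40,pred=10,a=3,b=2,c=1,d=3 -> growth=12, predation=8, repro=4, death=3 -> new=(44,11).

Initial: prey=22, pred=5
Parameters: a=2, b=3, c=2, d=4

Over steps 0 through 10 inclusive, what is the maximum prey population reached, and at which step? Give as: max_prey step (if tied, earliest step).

Answer: 33 9

Derivation:
Step 1: prey: 22+4-3=23; pred: 5+2-2=5
Step 2: prey: 23+4-3=24; pred: 5+2-2=5
Step 3: prey: 24+4-3=25; pred: 5+2-2=5
Step 4: prey: 25+5-3=27; pred: 5+2-2=5
Step 5: prey: 27+5-4=28; pred: 5+2-2=5
Step 6: prey: 28+5-4=29; pred: 5+2-2=5
Step 7: prey: 29+5-4=30; pred: 5+2-2=5
Step 8: prey: 30+6-4=32; pred: 5+3-2=6
Step 9: prey: 32+6-5=33; pred: 6+3-2=7
Step 10: prey: 33+6-6=33; pred: 7+4-2=9
Max prey = 33 at step 9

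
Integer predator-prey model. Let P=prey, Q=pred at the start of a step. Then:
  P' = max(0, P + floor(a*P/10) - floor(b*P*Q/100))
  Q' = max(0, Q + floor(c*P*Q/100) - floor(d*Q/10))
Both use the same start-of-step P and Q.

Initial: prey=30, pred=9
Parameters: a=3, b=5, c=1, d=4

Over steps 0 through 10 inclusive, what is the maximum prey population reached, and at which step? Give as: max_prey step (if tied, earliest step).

Step 1: prey: 30+9-13=26; pred: 9+2-3=8
Step 2: prey: 26+7-10=23; pred: 8+2-3=7
Step 3: prey: 23+6-8=21; pred: 7+1-2=6
Step 4: prey: 21+6-6=21; pred: 6+1-2=5
Step 5: prey: 21+6-5=22; pred: 5+1-2=4
Step 6: prey: 22+6-4=24; pred: 4+0-1=3
Step 7: prey: 24+7-3=28; pred: 3+0-1=2
Step 8: prey: 28+8-2=34; pred: 2+0-0=2
Step 9: prey: 34+10-3=41; pred: 2+0-0=2
Step 10: prey: 41+12-4=49; pred: 2+0-0=2
Max prey = 49 at step 10

Answer: 49 10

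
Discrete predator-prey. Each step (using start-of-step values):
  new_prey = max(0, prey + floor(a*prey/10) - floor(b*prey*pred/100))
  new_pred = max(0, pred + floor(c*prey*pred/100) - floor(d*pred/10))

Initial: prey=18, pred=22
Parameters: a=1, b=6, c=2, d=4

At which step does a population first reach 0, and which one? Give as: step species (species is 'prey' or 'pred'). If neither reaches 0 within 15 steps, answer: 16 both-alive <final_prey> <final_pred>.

Step 1: prey: 18+1-23=0; pred: 22+7-8=21
First extinction: prey at step 1

Answer: 1 prey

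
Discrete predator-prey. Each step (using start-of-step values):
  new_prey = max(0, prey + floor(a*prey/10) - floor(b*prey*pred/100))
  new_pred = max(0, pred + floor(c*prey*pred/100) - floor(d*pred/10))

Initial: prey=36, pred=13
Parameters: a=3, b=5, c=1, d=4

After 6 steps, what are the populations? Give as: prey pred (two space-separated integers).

Answer: 14 2

Derivation:
Step 1: prey: 36+10-23=23; pred: 13+4-5=12
Step 2: prey: 23+6-13=16; pred: 12+2-4=10
Step 3: prey: 16+4-8=12; pred: 10+1-4=7
Step 4: prey: 12+3-4=11; pred: 7+0-2=5
Step 5: prey: 11+3-2=12; pred: 5+0-2=3
Step 6: prey: 12+3-1=14; pred: 3+0-1=2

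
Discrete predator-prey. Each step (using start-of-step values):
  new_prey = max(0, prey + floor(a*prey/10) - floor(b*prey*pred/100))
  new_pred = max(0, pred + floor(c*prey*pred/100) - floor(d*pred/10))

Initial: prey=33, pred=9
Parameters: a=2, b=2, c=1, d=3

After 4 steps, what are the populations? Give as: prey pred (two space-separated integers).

Answer: 34 10

Derivation:
Step 1: prey: 33+6-5=34; pred: 9+2-2=9
Step 2: prey: 34+6-6=34; pred: 9+3-2=10
Step 3: prey: 34+6-6=34; pred: 10+3-3=10
Step 4: prey: 34+6-6=34; pred: 10+3-3=10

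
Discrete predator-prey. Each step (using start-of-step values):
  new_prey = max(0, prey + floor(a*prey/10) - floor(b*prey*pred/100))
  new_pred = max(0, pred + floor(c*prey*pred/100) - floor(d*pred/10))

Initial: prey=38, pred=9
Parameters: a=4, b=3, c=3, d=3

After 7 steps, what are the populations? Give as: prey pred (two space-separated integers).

Answer: 0 26

Derivation:
Step 1: prey: 38+15-10=43; pred: 9+10-2=17
Step 2: prey: 43+17-21=39; pred: 17+21-5=33
Step 3: prey: 39+15-38=16; pred: 33+38-9=62
Step 4: prey: 16+6-29=0; pred: 62+29-18=73
Step 5: prey: 0+0-0=0; pred: 73+0-21=52
Step 6: prey: 0+0-0=0; pred: 52+0-15=37
Step 7: prey: 0+0-0=0; pred: 37+0-11=26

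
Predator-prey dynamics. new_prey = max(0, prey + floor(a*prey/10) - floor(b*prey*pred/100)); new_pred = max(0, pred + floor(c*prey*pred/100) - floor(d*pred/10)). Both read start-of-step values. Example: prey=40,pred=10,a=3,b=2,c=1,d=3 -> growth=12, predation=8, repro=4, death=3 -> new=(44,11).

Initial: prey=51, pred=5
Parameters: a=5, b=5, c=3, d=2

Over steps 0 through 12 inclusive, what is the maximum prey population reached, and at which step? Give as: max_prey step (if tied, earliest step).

Step 1: prey: 51+25-12=64; pred: 5+7-1=11
Step 2: prey: 64+32-35=61; pred: 11+21-2=30
Step 3: prey: 61+30-91=0; pred: 30+54-6=78
Step 4: prey: 0+0-0=0; pred: 78+0-15=63
Step 5: prey: 0+0-0=0; pred: 63+0-12=51
Step 6: prey: 0+0-0=0; pred: 51+0-10=41
Step 7: prey: 0+0-0=0; pred: 41+0-8=33
Step 8: prey: 0+0-0=0; pred: 33+0-6=27
Step 9: prey: 0+0-0=0; pred: 27+0-5=22
Step 10: prey: 0+0-0=0; pred: 22+0-4=18
Step 11: prey: 0+0-0=0; pred: 18+0-3=15
Step 12: prey: 0+0-0=0; pred: 15+0-3=12
Max prey = 64 at step 1

Answer: 64 1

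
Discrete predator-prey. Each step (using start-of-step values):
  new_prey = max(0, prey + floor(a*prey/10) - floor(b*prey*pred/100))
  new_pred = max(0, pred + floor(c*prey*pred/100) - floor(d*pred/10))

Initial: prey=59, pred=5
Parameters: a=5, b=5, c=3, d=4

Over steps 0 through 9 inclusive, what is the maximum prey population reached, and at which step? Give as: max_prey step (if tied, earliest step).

Answer: 74 1

Derivation:
Step 1: prey: 59+29-14=74; pred: 5+8-2=11
Step 2: prey: 74+37-40=71; pred: 11+24-4=31
Step 3: prey: 71+35-110=0; pred: 31+66-12=85
Step 4: prey: 0+0-0=0; pred: 85+0-34=51
Step 5: prey: 0+0-0=0; pred: 51+0-20=31
Step 6: prey: 0+0-0=0; pred: 31+0-12=19
Step 7: prey: 0+0-0=0; pred: 19+0-7=12
Step 8: prey: 0+0-0=0; pred: 12+0-4=8
Step 9: prey: 0+0-0=0; pred: 8+0-3=5
Max prey = 74 at step 1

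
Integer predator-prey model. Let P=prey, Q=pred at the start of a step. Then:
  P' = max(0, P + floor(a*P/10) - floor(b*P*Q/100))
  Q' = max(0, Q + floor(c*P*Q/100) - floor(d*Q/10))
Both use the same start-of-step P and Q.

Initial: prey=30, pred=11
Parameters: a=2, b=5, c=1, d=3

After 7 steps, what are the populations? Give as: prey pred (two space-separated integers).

Step 1: prey: 30+6-16=20; pred: 11+3-3=11
Step 2: prey: 20+4-11=13; pred: 11+2-3=10
Step 3: prey: 13+2-6=9; pred: 10+1-3=8
Step 4: prey: 9+1-3=7; pred: 8+0-2=6
Step 5: prey: 7+1-2=6; pred: 6+0-1=5
Step 6: prey: 6+1-1=6; pred: 5+0-1=4
Step 7: prey: 6+1-1=6; pred: 4+0-1=3

Answer: 6 3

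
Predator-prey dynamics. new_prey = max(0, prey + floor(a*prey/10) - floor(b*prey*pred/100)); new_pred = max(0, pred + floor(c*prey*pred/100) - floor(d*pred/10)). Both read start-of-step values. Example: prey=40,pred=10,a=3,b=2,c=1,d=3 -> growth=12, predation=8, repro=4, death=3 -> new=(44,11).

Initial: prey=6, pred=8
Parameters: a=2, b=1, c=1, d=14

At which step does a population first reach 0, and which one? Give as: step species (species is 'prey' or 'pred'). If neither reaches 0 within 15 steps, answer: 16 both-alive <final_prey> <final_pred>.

Answer: 1 pred

Derivation:
Step 1: prey: 6+1-0=7; pred: 8+0-11=0
First extinction: pred at step 1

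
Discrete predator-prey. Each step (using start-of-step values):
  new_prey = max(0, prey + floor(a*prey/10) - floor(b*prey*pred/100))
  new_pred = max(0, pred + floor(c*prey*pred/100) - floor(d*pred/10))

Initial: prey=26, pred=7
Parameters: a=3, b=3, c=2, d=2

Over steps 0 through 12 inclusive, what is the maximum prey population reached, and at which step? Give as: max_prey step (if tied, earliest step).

Step 1: prey: 26+7-5=28; pred: 7+3-1=9
Step 2: prey: 28+8-7=29; pred: 9+5-1=13
Step 3: prey: 29+8-11=26; pred: 13+7-2=18
Step 4: prey: 26+7-14=19; pred: 18+9-3=24
Step 5: prey: 19+5-13=11; pred: 24+9-4=29
Step 6: prey: 11+3-9=5; pred: 29+6-5=30
Step 7: prey: 5+1-4=2; pred: 30+3-6=27
Step 8: prey: 2+0-1=1; pred: 27+1-5=23
Step 9: prey: 1+0-0=1; pred: 23+0-4=19
Step 10: prey: 1+0-0=1; pred: 19+0-3=16
Step 11: prey: 1+0-0=1; pred: 16+0-3=13
Step 12: prey: 1+0-0=1; pred: 13+0-2=11
Max prey = 29 at step 2

Answer: 29 2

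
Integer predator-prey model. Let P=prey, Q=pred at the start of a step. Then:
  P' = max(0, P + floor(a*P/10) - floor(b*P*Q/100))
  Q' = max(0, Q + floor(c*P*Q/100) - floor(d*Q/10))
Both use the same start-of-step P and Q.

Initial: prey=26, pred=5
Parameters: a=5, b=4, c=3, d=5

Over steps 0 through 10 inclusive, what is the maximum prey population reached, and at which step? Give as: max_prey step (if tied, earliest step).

Step 1: prey: 26+13-5=34; pred: 5+3-2=6
Step 2: prey: 34+17-8=43; pred: 6+6-3=9
Step 3: prey: 43+21-15=49; pred: 9+11-4=16
Step 4: prey: 49+24-31=42; pred: 16+23-8=31
Step 5: prey: 42+21-52=11; pred: 31+39-15=55
Step 6: prey: 11+5-24=0; pred: 55+18-27=46
Step 7: prey: 0+0-0=0; pred: 46+0-23=23
Step 8: prey: 0+0-0=0; pred: 23+0-11=12
Step 9: prey: 0+0-0=0; pred: 12+0-6=6
Step 10: prey: 0+0-0=0; pred: 6+0-3=3
Max prey = 49 at step 3

Answer: 49 3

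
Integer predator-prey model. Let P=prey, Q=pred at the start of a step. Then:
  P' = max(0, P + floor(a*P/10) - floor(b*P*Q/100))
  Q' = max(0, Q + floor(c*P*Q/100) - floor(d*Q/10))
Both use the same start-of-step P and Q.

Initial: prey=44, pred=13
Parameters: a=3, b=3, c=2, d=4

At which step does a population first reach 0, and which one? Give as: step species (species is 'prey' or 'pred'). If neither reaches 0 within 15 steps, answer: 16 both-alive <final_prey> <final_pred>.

Step 1: prey: 44+13-17=40; pred: 13+11-5=19
Step 2: prey: 40+12-22=30; pred: 19+15-7=27
Step 3: prey: 30+9-24=15; pred: 27+16-10=33
Step 4: prey: 15+4-14=5; pred: 33+9-13=29
Step 5: prey: 5+1-4=2; pred: 29+2-11=20
Step 6: prey: 2+0-1=1; pred: 20+0-8=12
Step 7: prey: 1+0-0=1; pred: 12+0-4=8
Step 8: prey: 1+0-0=1; pred: 8+0-3=5
Step 9: prey: 1+0-0=1; pred: 5+0-2=3
Step 10: prey: 1+0-0=1; pred: 3+0-1=2
Step 11: prey: 1+0-0=1; pred: 2+0-0=2
Steps 12-15: state stable at prey=1, pred=2 (no change)
No extinction within 15 steps

Answer: 16 both-alive 1 2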